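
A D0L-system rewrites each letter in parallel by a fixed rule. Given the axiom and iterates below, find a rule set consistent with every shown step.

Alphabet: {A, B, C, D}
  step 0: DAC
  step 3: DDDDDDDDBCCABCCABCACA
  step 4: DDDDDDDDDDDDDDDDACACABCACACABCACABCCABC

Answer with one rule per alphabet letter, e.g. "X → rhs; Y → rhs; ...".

A->BC, B->A, C->CA, D->DD

  step 3 ⇒ step 4: DDDDDDDDBCCABCCABCACA ⇒ DD·DD·DD·DD·DD·DD·DD·DD·A·CA·CA·BC·A·CA·CA·BC·A·CA·BC·CA·BC
    A ↦ BC
    B ↦ A
    C ↦ CA
    D ↦ DD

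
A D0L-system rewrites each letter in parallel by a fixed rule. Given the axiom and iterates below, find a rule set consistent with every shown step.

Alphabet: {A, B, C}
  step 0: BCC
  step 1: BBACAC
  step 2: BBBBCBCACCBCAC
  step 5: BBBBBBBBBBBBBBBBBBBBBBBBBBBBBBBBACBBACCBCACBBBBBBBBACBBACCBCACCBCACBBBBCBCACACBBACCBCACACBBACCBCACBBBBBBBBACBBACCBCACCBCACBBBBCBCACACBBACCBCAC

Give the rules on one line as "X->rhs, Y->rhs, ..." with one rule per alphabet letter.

A->CBC, B->BB, C->AC

  step 1 ⇒ step 2: BBACAC ⇒ BB·BB·CBC·AC·CBC·AC
    A ↦ CBC
    B ↦ BB
    C ↦ AC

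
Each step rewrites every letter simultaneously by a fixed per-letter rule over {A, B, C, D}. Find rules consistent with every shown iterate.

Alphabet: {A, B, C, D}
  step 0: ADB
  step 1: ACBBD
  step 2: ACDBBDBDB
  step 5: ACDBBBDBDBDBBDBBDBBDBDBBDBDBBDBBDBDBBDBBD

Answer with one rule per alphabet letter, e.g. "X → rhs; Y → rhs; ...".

  step 1 ⇒ step 2: ACBBD ⇒ AC·DB·BD·BD·B
    A ↦ AC
    B ↦ BD
    C ↦ DB
    D ↦ B

A->AC, B->BD, C->DB, D->B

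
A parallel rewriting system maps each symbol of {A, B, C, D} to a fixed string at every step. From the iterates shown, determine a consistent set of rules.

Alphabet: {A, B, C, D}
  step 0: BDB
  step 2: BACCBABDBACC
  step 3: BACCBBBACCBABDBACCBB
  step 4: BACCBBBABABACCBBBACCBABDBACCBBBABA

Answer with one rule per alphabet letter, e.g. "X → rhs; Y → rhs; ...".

A->CC, B->BA, C->B, D->BD

  step 3 ⇒ step 4: BACCBBBACCBABDBACCBB ⇒ BA·CC·B·B·BA·BA·BA·CC·B·B·BA·CC·BA·BD·BA·CC·B·B·BA·BA
    A ↦ CC
    B ↦ BA
    C ↦ B
    D ↦ BD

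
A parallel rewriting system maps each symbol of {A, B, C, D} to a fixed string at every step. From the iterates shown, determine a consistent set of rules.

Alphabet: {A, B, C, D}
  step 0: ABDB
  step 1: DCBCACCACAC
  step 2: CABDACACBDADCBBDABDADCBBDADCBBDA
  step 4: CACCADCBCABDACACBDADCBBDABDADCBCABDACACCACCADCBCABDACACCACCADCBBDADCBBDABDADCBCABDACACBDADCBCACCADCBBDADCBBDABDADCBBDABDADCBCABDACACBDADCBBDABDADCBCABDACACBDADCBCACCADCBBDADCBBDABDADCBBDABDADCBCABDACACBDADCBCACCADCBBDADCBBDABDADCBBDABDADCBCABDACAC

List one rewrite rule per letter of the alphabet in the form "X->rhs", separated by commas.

A->DCB, B->CAC, C->BDA, D->CA

  step 1 ⇒ step 2: DCBCACCACAC ⇒ CA·BDA·CAC·BDA·DCB·BDA·BDA·DCB·BDA·DCB·BDA
    A ↦ DCB
    B ↦ CAC
    C ↦ BDA
    D ↦ CA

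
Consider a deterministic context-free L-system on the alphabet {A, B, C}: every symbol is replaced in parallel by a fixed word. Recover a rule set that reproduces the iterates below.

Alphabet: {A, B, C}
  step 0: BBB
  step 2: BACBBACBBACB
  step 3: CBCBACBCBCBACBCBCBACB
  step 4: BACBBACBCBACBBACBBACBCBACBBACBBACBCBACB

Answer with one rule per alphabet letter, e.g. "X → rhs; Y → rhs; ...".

  step 3 ⇒ step 4: CBCBACBCBCBACBCBCBACB ⇒ BA·CB·BA·CB·C·BA·CB·BA·CB·BA·CB·C·BA·CB·BA·CB·BA·CB·C·BA·CB
    A ↦ C
    B ↦ CB
    C ↦ BA

A->C, B->CB, C->BA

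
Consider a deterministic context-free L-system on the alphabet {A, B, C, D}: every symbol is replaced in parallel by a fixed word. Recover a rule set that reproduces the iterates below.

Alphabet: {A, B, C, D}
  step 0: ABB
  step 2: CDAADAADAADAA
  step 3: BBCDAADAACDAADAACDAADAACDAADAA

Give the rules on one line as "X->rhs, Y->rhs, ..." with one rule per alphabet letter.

  step 2 ⇒ step 3: CDAADAADAADAA ⇒ BB·C·DAA·DAA·C·DAA·DAA·C·DAA·DAA·C·DAA·DAA
    A ↦ DAA
    C ↦ BB
    D ↦ C
    B ↦ A  (constrained at step 0)

A->DAA, B->A, C->BB, D->C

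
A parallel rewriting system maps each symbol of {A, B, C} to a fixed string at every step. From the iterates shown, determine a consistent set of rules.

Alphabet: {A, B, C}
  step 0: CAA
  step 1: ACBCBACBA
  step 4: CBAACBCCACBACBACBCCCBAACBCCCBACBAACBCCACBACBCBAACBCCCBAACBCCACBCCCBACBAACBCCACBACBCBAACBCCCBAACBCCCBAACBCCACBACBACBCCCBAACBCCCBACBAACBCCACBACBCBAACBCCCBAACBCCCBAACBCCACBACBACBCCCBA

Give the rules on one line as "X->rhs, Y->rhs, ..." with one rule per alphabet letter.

A->CBA, B->CC, C->ACB

  step 0 ⇒ step 1: CAA ⇒ ACB·CBA·CBA
    A ↦ CBA
    C ↦ ACB
    B ↦ CC  (constrained at step 1)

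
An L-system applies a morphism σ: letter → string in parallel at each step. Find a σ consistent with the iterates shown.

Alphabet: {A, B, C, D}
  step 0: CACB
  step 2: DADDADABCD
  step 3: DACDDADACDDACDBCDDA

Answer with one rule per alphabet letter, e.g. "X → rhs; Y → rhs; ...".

A->CD, B->BC, C->D, D->DA

  step 2 ⇒ step 3: DADDADABCD ⇒ DA·CD·DA·DA·CD·DA·CD·BC·D·DA
    A ↦ CD
    B ↦ BC
    C ↦ D
    D ↦ DA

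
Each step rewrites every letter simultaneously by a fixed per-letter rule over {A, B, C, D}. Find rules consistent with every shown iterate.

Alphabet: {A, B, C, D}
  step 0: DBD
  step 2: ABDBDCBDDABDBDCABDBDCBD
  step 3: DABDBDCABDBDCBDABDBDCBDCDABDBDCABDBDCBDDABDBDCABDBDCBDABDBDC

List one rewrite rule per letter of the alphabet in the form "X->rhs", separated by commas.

  step 2 ⇒ step 3: ABDBDCBDDABDBDCABDBDCBD ⇒ D·ABD·BDC·ABD·BDC·BD·ABD·BDC·BDC·D·ABD·BDC·ABD·BDC·BD·D·ABD·BDC·ABD·BDC·BD·ABD·BDC
    A ↦ D
    B ↦ ABD
    C ↦ BD
    D ↦ BDC

A->D, B->ABD, C->BD, D->BDC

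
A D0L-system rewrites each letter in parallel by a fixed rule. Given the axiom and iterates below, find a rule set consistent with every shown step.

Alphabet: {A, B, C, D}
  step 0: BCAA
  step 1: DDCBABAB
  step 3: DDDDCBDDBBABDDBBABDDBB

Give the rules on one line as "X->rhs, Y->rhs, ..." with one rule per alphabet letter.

  step 0 ⇒ step 1: BCAA ⇒ DD·CB·AB·AB
    A ↦ AB
    B ↦ DD
    C ↦ CB
    D ↦ B  (constrained at step 1)

A->AB, B->DD, C->CB, D->B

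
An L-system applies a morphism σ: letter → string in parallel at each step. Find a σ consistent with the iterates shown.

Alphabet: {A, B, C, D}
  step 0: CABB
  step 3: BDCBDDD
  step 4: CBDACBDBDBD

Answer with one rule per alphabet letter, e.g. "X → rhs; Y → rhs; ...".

A->D, B->C, C->A, D->BD

  step 3 ⇒ step 4: BDCBDDD ⇒ C·BD·A·C·BD·BD·BD
    B ↦ C
    C ↦ A
    D ↦ BD
    A ↦ D  (constrained at step 0)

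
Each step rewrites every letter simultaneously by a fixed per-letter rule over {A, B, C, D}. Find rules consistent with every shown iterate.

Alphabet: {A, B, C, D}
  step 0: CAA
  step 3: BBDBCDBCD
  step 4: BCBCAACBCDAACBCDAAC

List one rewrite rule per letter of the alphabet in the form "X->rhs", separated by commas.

  step 3 ⇒ step 4: BBDBCDBCD ⇒ BC·BC·AAC·BC·D·AAC·BC·D·AAC
    B ↦ BC
    C ↦ D
    D ↦ AAC
    A ↦ B  (constrained at step 0)

A->B, B->BC, C->D, D->AAC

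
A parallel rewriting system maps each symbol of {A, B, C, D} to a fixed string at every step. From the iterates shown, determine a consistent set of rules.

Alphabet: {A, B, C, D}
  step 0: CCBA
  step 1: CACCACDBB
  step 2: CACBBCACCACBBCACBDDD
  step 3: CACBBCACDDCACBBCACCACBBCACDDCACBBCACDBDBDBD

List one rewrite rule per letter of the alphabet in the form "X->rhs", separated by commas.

  step 2 ⇒ step 3: CACBBCACCACBBCACBDDD ⇒ CAC·BB·CAC·D·D·CAC·BB·CAC·CAC·BB·CAC·D·D·CAC·BB·CAC·D·BD·BD·BD
    A ↦ BB
    B ↦ D
    C ↦ CAC
    D ↦ BD

A->BB, B->D, C->CAC, D->BD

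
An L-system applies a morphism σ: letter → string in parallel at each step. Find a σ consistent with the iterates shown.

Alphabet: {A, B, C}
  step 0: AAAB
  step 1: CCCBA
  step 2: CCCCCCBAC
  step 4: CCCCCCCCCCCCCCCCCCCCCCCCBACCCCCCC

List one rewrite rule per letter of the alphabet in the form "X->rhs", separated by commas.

  step 1 ⇒ step 2: CCCBA ⇒ CC·CC·CC·BA·C
    A ↦ C
    B ↦ BA
    C ↦ CC

A->C, B->BA, C->CC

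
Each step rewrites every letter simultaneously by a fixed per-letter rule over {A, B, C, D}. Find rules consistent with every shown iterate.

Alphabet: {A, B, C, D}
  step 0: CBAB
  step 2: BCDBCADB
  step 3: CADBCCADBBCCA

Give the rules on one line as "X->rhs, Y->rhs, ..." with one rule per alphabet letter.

A->B, B->CA, C->D, D->BC

  step 2 ⇒ step 3: BCDBCADB ⇒ CA·D·BC·CA·D·B·BC·CA
    A ↦ B
    B ↦ CA
    C ↦ D
    D ↦ BC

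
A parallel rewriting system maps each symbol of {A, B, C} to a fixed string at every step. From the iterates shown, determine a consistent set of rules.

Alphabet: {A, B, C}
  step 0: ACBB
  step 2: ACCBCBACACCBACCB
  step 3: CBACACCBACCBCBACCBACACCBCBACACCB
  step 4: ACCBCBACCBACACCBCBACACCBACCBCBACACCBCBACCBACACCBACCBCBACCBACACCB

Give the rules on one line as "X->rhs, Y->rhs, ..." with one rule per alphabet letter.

A->CB, B->CB, C->AC

  step 3 ⇒ step 4: CBACACCBACCBCBACCBACACCBCBACACCB ⇒ AC·CB·CB·AC·CB·AC·AC·CB·CB·AC·AC·CB·AC·CB·CB·AC·AC·CB·CB·AC·CB·AC·AC·CB·AC·CB·CB·AC·CB·AC·AC·CB
    A ↦ CB
    B ↦ CB
    C ↦ AC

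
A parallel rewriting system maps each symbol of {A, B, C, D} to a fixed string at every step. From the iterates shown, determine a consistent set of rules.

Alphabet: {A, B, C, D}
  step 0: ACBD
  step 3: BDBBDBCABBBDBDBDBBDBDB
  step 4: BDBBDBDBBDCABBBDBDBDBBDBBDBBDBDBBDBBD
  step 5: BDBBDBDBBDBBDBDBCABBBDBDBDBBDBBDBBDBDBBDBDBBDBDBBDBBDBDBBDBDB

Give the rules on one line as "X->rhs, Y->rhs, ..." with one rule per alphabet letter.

A->BB, B->BD, C->CA, D->B

  step 4 ⇒ step 5: BDBBDBDBBDCABBBDBDBDBBDBBDBBDBDBBDBBD ⇒ BD·B·BD·BD·B·BD·B·BD·BD·B·CA·BB·BD·BD·BD·B·BD·B·BD·B·BD·BD·B·BD·BD·B·BD·BD·B·BD·B·BD·BD·B·BD·BD·B
    A ↦ BB
    B ↦ BD
    C ↦ CA
    D ↦ B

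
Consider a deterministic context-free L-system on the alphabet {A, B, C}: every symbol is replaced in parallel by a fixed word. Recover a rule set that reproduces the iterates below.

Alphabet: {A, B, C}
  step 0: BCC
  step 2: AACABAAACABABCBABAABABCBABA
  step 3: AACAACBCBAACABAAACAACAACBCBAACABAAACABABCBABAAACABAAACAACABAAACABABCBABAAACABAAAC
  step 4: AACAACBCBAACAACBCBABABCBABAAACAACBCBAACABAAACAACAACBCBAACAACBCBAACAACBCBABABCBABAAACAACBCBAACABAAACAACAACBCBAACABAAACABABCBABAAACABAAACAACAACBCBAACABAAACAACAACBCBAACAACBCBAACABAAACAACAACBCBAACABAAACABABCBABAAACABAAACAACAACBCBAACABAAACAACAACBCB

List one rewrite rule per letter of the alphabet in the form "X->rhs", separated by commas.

A->AAC, B->ABA, C->BCB

  step 3 ⇒ step 4: AACAACBCBAACABAAACAACAACBCBAACABAAACABABCBABAAACABAAACAACABAAACABABCBABAAACABAAAC ⇒ AAC·AAC·BCB·AAC·AAC·BCB·ABA·BCB·ABA·AAC·AAC·BCB·AAC·ABA·AAC·AAC·AAC·BCB·AAC·AAC·BCB·AAC·AAC·BCB·ABA·BCB·ABA·AAC·AAC·BCB·AAC·ABA·AAC·AAC·AAC·BCB·AAC·ABA·AAC·ABA·BCB·ABA·AAC·ABA·AAC·AAC·AAC·BCB·AAC·ABA·AAC·AAC·AAC·BCB·AAC·AAC·BCB·AAC·ABA·AAC·AAC·AAC·BCB·AAC·ABA·AAC·ABA·BCB·ABA·AAC·ABA·AAC·AAC·AAC·BCB·AAC·ABA·AAC·AAC·AAC·BCB
    A ↦ AAC
    B ↦ ABA
    C ↦ BCB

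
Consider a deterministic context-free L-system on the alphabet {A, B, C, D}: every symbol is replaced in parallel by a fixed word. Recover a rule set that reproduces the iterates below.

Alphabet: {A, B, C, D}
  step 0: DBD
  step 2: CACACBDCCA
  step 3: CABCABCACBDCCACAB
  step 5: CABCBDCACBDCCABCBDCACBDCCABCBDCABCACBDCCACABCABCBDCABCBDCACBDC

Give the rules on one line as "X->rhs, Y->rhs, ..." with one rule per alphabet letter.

  step 2 ⇒ step 3: CACACBDCCA ⇒ CA·B·CA·B·CA·CBD·C·CA·CA·B
    A ↦ B
    B ↦ CBD
    C ↦ CA
    D ↦ C

A->B, B->CBD, C->CA, D->C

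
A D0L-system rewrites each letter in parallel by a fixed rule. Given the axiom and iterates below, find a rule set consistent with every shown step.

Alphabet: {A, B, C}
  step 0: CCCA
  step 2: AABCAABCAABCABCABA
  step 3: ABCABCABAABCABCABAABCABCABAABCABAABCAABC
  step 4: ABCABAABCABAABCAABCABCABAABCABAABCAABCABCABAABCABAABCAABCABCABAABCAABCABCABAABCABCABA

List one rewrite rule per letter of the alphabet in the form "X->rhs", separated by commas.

A->ABC, B->A, C->BA

  step 3 ⇒ step 4: ABCABCABAABCABCABAABCABCABAABCABAABCAABC ⇒ ABC·A·BA·ABC·A·BA·ABC·A·ABC·ABC·A·BA·ABC·A·BA·ABC·A·ABC·ABC·A·BA·ABC·A·BA·ABC·A·ABC·ABC·A·BA·ABC·A·ABC·ABC·A·BA·ABC·ABC·A·BA
    A ↦ ABC
    B ↦ A
    C ↦ BA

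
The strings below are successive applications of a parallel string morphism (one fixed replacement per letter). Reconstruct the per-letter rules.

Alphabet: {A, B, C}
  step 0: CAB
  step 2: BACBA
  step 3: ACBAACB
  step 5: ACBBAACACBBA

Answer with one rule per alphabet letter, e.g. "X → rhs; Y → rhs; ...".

A->B, B->AC, C->A

  step 2 ⇒ step 3: BACBA ⇒ AC·B·A·AC·B
    A ↦ B
    B ↦ AC
    C ↦ A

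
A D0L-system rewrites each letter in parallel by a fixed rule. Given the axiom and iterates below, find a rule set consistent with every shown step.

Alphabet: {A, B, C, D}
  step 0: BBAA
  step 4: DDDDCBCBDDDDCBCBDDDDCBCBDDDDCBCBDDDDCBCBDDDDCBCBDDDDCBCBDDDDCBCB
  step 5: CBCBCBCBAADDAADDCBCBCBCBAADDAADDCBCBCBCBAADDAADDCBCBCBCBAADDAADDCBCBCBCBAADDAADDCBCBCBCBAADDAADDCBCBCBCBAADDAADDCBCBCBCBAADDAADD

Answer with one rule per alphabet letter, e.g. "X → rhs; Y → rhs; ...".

A->DD, B->DD, C->AA, D->CB

  step 4 ⇒ step 5: DDDDCBCBDDDDCBCBDDDDCBCBDDDDCBCBDDDDCBCBDDDDCBCBDDDDCBCBDDDDCBCB ⇒ CB·CB·CB·CB·AA·DD·AA·DD·CB·CB·CB·CB·AA·DD·AA·DD·CB·CB·CB·CB·AA·DD·AA·DD·CB·CB·CB·CB·AA·DD·AA·DD·CB·CB·CB·CB·AA·DD·AA·DD·CB·CB·CB·CB·AA·DD·AA·DD·CB·CB·CB·CB·AA·DD·AA·DD·CB·CB·CB·CB·AA·DD·AA·DD
    B ↦ DD
    C ↦ AA
    D ↦ CB
    A ↦ DD  (constrained at step 0)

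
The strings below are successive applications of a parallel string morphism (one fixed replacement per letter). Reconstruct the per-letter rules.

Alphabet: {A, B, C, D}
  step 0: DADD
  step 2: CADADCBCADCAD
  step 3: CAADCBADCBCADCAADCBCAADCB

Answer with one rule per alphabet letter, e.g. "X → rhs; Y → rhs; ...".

  step 2 ⇒ step 3: CADADCBCADCAD ⇒ CA·AD·CB·AD·CB·CA·D·CA·AD·CB·CA·AD·CB
    A ↦ AD
    B ↦ D
    C ↦ CA
    D ↦ CB

A->AD, B->D, C->CA, D->CB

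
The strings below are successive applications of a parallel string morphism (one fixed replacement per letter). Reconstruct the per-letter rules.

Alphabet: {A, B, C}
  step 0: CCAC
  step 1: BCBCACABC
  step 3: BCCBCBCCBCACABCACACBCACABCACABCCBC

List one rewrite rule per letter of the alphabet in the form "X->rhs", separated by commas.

  step 0 ⇒ step 1: CCAC ⇒ BC·BC·ACA·BC
    A ↦ ACA
    C ↦ BC
    B ↦ C  (constrained at step 1)

A->ACA, B->C, C->BC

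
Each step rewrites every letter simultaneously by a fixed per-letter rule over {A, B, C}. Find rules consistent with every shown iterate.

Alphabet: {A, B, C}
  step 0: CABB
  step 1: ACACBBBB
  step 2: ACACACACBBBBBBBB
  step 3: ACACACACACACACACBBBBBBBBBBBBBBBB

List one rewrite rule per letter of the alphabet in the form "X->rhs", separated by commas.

  step 2 ⇒ step 3: ACACACACBBBBBBBB ⇒ AC·AC·AC·AC·AC·AC·AC·AC·BB·BB·BB·BB·BB·BB·BB·BB
    A ↦ AC
    B ↦ BB
    C ↦ AC

A->AC, B->BB, C->AC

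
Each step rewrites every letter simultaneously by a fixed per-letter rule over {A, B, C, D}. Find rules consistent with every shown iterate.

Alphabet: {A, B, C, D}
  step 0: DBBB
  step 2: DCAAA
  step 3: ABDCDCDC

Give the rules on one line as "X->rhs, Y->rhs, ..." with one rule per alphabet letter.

A->DC, B->D, C->B, D->A

  step 2 ⇒ step 3: DCAAA ⇒ A·B·DC·DC·DC
    A ↦ DC
    C ↦ B
    D ↦ A
    B ↦ D  (constrained at step 0)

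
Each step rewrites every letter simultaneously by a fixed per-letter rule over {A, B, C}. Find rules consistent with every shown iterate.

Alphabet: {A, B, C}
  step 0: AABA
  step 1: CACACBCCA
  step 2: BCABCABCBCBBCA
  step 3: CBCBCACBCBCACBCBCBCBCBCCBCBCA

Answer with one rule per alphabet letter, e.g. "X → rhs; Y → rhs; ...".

  step 2 ⇒ step 3: BCABCABCBCBBCA ⇒ CBC·B·CA·CBC·B·CA·CBC·B·CBC·B·CBC·CBC·B·CA
    A ↦ CA
    B ↦ CBC
    C ↦ B

A->CA, B->CBC, C->B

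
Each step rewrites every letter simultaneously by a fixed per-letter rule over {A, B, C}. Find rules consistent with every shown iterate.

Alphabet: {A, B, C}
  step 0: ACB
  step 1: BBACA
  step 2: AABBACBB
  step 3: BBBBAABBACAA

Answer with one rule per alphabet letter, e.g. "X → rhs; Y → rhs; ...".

A->BB, B->A, C->AC

  step 2 ⇒ step 3: AABBACBB ⇒ BB·BB·A·A·BB·AC·A·A
    A ↦ BB
    B ↦ A
    C ↦ AC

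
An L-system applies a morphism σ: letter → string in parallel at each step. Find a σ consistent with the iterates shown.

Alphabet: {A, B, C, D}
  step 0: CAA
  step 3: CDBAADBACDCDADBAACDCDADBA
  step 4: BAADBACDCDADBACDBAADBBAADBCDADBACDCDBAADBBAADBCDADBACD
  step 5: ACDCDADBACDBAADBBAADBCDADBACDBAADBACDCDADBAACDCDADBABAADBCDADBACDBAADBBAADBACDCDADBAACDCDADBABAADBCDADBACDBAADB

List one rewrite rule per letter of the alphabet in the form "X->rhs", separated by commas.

  step 4 ⇒ step 5: BAADBACDCDADBACDBAADBBAADBCDADBACDCDBAADBBAADBCDADBACD ⇒ A·CD·CD·ADB·A·CD·BA·ADB·BA·ADB·CD·ADB·A·CD·BA·ADB·A·CD·CD·ADB·A·A·CD·CD·ADB·A·BA·ADB·CD·ADB·A·CD·BA·ADB·BA·ADB·A·CD·CD·ADB·A·A·CD·CD·ADB·A·BA·ADB·CD·ADB·A·CD·BA·ADB
    A ↦ CD
    B ↦ A
    C ↦ BA
    D ↦ ADB

A->CD, B->A, C->BA, D->ADB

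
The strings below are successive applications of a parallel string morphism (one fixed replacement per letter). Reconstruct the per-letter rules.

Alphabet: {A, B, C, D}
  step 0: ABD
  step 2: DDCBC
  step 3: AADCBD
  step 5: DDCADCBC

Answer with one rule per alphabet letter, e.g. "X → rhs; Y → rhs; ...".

A->C, B->CB, C->D, D->A

  step 2 ⇒ step 3: DDCBC ⇒ A·A·D·CB·D
    B ↦ CB
    C ↦ D
    D ↦ A
    A ↦ C  (constrained at step 0)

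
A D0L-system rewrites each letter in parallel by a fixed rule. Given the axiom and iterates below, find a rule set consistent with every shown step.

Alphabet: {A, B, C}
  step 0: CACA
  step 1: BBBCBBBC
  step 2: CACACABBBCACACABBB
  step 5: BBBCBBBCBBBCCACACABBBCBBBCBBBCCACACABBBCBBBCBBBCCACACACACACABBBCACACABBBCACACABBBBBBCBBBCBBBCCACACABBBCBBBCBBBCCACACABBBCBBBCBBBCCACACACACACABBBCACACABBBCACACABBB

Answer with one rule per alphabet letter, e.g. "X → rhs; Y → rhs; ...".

A->C, B->CA, C->BBB

  step 1 ⇒ step 2: BBBCBBBC ⇒ CA·CA·CA·BBB·CA·CA·CA·BBB
    B ↦ CA
    C ↦ BBB
  step 0 ⇒ step 1: CACA ⇒ BBB·C·BBB·C
    A ↦ C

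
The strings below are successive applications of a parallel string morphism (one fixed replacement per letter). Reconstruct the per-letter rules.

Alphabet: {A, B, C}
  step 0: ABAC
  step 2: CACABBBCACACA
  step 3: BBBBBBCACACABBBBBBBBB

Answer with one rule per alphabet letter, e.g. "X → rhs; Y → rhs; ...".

  step 2 ⇒ step 3: CACABBBCACACA ⇒ B·BB·B·BB·CA·CA·CA·B·BB·B·BB·B·BB
    A ↦ BB
    B ↦ CA
    C ↦ B

A->BB, B->CA, C->B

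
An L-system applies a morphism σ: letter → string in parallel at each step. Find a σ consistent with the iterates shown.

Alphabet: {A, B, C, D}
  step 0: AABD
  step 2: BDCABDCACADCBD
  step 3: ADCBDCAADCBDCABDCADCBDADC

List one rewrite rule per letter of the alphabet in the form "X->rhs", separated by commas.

A->CA, B->A, C->BD, D->DC

  step 2 ⇒ step 3: BDCABDCACADCBD ⇒ A·DC·BD·CA·A·DC·BD·CA·BD·CA·DC·BD·A·DC
    A ↦ CA
    B ↦ A
    C ↦ BD
    D ↦ DC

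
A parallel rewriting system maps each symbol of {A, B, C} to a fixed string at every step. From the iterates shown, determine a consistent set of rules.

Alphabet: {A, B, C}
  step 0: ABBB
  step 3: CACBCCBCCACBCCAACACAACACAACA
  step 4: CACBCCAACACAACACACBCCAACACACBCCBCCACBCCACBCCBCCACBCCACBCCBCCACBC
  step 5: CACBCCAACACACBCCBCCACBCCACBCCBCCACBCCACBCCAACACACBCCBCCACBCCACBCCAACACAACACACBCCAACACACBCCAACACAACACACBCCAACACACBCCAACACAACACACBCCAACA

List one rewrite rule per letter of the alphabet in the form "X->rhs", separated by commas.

  step 4 ⇒ step 5: CACBCCAACACAACACACBCCAACACACBCCBCCACBCCACBCCBCCACBCCACBCCBCCACBC ⇒ CA·CBC·CA·A·CA·CA·CBC·CBC·CA·CBC·CA·CBC·CBC·CA·CBC·CA·CBC·CA·A·CA·CA·CBC·CBC·CA·CBC·CA·CBC·CA·A·CA·CA·A·CA·CA·CBC·CA·A·CA·CA·CBC·CA·A·CA·CA·A·CA·CA·CBC·CA·A·CA·CA·CBC·CA·A·CA·CA·A·CA·CA·CBC·CA·A·CA
    A ↦ CBC
    B ↦ A
    C ↦ CA

A->CBC, B->A, C->CA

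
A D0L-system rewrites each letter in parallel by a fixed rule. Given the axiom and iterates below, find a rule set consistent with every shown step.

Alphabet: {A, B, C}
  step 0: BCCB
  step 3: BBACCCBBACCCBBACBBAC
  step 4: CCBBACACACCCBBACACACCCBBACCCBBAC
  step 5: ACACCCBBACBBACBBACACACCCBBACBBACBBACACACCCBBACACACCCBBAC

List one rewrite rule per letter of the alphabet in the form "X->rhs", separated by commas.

A->BB, B->C, C->AC

  step 4 ⇒ step 5: CCBBACACACCCBBACACACCCBBACCCBBAC ⇒ AC·AC·C·C·BB·AC·BB·AC·BB·AC·AC·AC·C·C·BB·AC·BB·AC·BB·AC·AC·AC·C·C·BB·AC·AC·AC·C·C·BB·AC
    A ↦ BB
    B ↦ C
    C ↦ AC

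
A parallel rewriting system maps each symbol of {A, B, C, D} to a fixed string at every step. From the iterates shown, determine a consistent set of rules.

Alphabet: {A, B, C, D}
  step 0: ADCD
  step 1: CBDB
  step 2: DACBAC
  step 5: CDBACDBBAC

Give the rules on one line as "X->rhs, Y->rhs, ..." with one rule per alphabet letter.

  step 1 ⇒ step 2: CBDB ⇒ D·AC·B·AC
    B ↦ AC
    C ↦ D
    D ↦ B
  step 0 ⇒ step 1: ADCD ⇒ C·B·D·B
    A ↦ C

A->C, B->AC, C->D, D->B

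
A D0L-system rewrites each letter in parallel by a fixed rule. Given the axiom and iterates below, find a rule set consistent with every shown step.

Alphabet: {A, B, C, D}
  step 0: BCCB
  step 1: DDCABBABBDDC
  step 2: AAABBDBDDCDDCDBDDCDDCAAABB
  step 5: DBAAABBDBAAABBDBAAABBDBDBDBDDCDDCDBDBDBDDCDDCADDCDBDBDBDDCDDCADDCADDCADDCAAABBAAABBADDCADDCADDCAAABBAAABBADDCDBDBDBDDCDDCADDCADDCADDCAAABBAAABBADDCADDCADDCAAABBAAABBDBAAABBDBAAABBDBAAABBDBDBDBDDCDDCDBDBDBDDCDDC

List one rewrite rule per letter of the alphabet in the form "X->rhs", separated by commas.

A->DB, B->DDC, C->ABB, D->A

  step 1 ⇒ step 2: DDCABBABBDDC ⇒ A·A·ABB·DB·DDC·DDC·DB·DDC·DDC·A·A·ABB
    A ↦ DB
    B ↦ DDC
    C ↦ ABB
    D ↦ A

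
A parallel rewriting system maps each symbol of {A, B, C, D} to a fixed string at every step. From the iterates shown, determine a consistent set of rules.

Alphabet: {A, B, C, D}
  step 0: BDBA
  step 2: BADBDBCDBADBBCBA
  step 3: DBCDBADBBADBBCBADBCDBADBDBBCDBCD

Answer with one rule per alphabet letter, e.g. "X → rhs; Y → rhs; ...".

A->CD, B->DB, C->BC, D->BA

  step 2 ⇒ step 3: BADBDBCDBADBBCBA ⇒ DB·CD·BA·DB·BA·DB·BC·BA·DB·CD·BA·DB·DB·BC·DB·CD
    A ↦ CD
    B ↦ DB
    C ↦ BC
    D ↦ BA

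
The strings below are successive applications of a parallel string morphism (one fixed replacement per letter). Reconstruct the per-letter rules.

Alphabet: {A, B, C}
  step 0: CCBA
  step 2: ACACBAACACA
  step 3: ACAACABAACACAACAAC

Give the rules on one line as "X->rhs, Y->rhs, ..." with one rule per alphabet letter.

  step 2 ⇒ step 3: ACACBAACACA ⇒ AC·A·AC·A·BA·AC·AC·A·AC·A·AC
    A ↦ AC
    B ↦ BA
    C ↦ A

A->AC, B->BA, C->A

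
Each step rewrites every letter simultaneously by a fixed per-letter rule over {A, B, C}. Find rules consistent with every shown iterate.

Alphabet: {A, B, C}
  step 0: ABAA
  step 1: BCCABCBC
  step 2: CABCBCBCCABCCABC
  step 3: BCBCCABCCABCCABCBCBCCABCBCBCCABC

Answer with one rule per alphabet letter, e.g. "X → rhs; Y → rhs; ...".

A->BC, B->CA, C->BC

  step 2 ⇒ step 3: CABCBCBCCABCCABC ⇒ BC·BC·CA·BC·CA·BC·CA·BC·BC·BC·CA·BC·BC·BC·CA·BC
    A ↦ BC
    B ↦ CA
    C ↦ BC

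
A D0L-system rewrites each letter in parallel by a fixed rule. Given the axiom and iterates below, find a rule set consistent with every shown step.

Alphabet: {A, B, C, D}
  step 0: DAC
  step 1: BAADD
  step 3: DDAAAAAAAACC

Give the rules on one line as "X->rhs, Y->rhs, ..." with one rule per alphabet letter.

A->AA, B->C, C->DD, D->B

  step 0 ⇒ step 1: DAC ⇒ B·AA·DD
    A ↦ AA
    C ↦ DD
    D ↦ B
    B ↦ C  (constrained at step 1)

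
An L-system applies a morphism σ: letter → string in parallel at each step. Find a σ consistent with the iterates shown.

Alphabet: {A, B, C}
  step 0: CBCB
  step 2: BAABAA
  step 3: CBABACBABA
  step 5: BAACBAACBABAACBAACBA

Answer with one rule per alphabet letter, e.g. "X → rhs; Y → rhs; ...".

  step 2 ⇒ step 3: BAABAA ⇒ C·BA·BA·C·BA·BA
    A ↦ BA
    B ↦ C
    C ↦ A  (constrained at step 0)

A->BA, B->C, C->A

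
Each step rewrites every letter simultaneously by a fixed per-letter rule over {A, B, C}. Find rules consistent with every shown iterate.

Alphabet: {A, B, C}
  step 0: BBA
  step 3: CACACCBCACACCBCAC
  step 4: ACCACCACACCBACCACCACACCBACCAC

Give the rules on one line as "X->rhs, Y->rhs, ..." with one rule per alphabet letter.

A->C, B->CB, C->AC

  step 3 ⇒ step 4: CACACCBCACACCBCAC ⇒ AC·C·AC·C·AC·AC·CB·AC·C·AC·C·AC·AC·CB·AC·C·AC
    A ↦ C
    B ↦ CB
    C ↦ AC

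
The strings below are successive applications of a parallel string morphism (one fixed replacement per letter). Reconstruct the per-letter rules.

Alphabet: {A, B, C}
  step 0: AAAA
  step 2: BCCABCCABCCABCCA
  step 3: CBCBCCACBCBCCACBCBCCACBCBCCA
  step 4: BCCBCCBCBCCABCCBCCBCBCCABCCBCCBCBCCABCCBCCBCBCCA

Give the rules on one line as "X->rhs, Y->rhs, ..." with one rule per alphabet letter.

  step 3 ⇒ step 4: CBCBCCACBCBCCACBCBCCACBCBCCA ⇒ BC·C·BC·C·BC·BC·CA·BC·C·BC·C·BC·BC·CA·BC·C·BC·C·BC·BC·CA·BC·C·BC·C·BC·BC·CA
    A ↦ CA
    B ↦ C
    C ↦ BC

A->CA, B->C, C->BC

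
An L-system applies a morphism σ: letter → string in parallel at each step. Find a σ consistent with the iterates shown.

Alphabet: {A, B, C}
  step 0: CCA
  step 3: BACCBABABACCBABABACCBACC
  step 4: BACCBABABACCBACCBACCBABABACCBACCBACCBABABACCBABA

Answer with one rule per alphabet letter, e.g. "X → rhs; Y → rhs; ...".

A->CC, B->BA, C->BA

  step 3 ⇒ step 4: BACCBABABACCBABABACCBACC ⇒ BA·CC·BA·BA·BA·CC·BA·CC·BA·CC·BA·BA·BA·CC·BA·CC·BA·CC·BA·BA·BA·CC·BA·BA
    A ↦ CC
    B ↦ BA
    C ↦ BA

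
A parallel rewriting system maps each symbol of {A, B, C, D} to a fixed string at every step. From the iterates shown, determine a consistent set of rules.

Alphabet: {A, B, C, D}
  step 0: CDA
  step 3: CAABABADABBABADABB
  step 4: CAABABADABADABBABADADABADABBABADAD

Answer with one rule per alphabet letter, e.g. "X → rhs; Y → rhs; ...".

A->AB, B->AD, C->CA, D->B

  step 3 ⇒ step 4: CAABABADABBABADABB ⇒ CA·AB·AB·AD·AB·AD·AB·B·AB·AD·AD·AB·AD·AB·B·AB·AD·AD
    A ↦ AB
    B ↦ AD
    C ↦ CA
    D ↦ B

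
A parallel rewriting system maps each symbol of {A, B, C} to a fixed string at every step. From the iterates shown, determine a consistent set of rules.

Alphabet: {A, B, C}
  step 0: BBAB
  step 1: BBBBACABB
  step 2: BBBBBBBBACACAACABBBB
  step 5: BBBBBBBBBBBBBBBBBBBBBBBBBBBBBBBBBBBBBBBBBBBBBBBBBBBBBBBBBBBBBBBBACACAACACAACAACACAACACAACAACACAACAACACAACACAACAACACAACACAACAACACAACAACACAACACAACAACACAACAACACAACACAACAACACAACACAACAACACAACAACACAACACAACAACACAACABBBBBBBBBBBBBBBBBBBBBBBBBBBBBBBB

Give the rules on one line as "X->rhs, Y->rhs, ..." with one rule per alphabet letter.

A->ACA, B->BB, C->CA

  step 1 ⇒ step 2: BBBBACABB ⇒ BB·BB·BB·BB·ACA·CA·ACA·BB·BB
    A ↦ ACA
    B ↦ BB
    C ↦ CA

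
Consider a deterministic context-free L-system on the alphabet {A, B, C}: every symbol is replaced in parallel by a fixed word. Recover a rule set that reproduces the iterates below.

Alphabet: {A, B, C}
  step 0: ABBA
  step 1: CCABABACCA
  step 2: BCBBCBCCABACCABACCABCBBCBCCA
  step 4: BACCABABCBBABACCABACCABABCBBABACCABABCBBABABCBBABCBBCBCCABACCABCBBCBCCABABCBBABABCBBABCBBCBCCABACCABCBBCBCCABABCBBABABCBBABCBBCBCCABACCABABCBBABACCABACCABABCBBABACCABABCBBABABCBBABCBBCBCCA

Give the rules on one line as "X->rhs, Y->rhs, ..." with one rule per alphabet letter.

  step 1 ⇒ step 2: CCABABACCA ⇒ BCB·BCB·CCA·BA·CCA·BA·CCA·BCB·BCB·CCA
    A ↦ CCA
    B ↦ BA
    C ↦ BCB

A->CCA, B->BA, C->BCB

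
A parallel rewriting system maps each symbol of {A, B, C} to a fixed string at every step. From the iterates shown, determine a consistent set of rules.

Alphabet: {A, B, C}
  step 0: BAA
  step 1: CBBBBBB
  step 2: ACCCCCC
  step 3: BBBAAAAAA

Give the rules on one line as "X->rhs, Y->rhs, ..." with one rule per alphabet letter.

  step 2 ⇒ step 3: ACCCCCC ⇒ BBB·A·A·A·A·A·A
    A ↦ BBB
    C ↦ A
  step 0 ⇒ step 1: BAA ⇒ C·BBB·BBB
    B ↦ C

A->BBB, B->C, C->A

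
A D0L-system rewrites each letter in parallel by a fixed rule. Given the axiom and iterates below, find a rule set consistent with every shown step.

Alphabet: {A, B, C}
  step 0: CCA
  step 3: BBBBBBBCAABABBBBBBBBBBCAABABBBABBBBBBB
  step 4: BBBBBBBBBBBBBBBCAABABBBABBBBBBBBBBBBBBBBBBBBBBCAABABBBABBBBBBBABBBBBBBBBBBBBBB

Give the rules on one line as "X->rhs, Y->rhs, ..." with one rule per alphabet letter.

A->AB, B->BB, C->BCA

  step 3 ⇒ step 4: BBBBBBBCAABABBBBBBBBBBCAABABBBABBBBBBB ⇒ BB·BB·BB·BB·BB·BB·BB·BCA·AB·AB·BB·AB·BB·BB·BB·BB·BB·BB·BB·BB·BB·BB·BCA·AB·AB·BB·AB·BB·BB·BB·AB·BB·BB·BB·BB·BB·BB·BB
    A ↦ AB
    B ↦ BB
    C ↦ BCA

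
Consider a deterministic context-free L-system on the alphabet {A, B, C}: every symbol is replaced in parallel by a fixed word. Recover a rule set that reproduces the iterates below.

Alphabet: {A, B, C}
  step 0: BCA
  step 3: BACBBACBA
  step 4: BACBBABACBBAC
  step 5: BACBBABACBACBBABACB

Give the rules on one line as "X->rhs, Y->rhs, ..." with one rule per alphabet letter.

  step 4 ⇒ step 5: BACBBABACBBAC ⇒ BA·C·B·BA·BA·C·BA·C·B·BA·BA·C·B
    A ↦ C
    B ↦ BA
    C ↦ B

A->C, B->BA, C->B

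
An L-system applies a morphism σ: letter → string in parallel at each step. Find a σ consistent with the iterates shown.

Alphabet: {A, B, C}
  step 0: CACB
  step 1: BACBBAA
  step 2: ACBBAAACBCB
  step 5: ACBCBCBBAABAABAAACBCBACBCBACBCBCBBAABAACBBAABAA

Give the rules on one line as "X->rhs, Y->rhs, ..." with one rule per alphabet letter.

  step 1 ⇒ step 2: BACBBAA ⇒ A·CB·BA·A·A·CB·CB
    A ↦ CB
    B ↦ A
    C ↦ BA

A->CB, B->A, C->BA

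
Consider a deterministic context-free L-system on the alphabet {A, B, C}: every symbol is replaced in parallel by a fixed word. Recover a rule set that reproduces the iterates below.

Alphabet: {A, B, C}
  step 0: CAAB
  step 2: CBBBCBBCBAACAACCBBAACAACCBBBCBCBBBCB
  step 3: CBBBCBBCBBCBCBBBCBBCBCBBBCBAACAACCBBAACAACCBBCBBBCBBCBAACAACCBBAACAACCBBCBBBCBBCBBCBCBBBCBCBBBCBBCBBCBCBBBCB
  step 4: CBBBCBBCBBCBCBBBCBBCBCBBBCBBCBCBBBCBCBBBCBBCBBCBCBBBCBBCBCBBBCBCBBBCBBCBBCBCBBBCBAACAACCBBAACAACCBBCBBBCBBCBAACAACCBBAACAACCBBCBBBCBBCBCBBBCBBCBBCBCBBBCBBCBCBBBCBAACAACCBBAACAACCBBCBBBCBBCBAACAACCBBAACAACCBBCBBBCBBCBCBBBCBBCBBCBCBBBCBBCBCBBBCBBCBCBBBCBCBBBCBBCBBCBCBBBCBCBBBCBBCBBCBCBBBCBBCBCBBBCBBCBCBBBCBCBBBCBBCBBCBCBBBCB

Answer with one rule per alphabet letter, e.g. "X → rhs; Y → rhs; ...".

  step 3 ⇒ step 4: CBBBCBBCBBCBCBBBCBBCBCBBBCBAACAACCBBAACAACCBBCBBBCBBCBAACAACCBBAACAACCBBCBBBCBBCBBCBCBBBCBCBBBCBBCBBCBCBBBCB ⇒ CBB·BCB·BCB·BCB·CBB·BCB·BCB·CBB·BCB·BCB·CBB·BCB·CBB·BCB·BCB·BCB·CBB·BCB·BCB·CBB·BCB·CBB·BCB·BCB·BCB·CBB·BCB·AAC·AAC·CBB·AAC·AAC·CBB·CBB·BCB·BCB·AAC·AAC·CBB·AAC·AAC·CBB·CBB·BCB·BCB·CBB·BCB·BCB·BCB·CBB·BCB·BCB·CBB·BCB·AAC·AAC·CBB·AAC·AAC·CBB·CBB·BCB·BCB·AAC·AAC·CBB·AAC·AAC·CBB·CBB·BCB·BCB·CBB·BCB·BCB·BCB·CBB·BCB·BCB·CBB·BCB·BCB·CBB·BCB·CBB·BCB·BCB·BCB·CBB·BCB·CBB·BCB·BCB·BCB·CBB·BCB·BCB·CBB·BCB·BCB·CBB·BCB·CBB·BCB·BCB·BCB·CBB·BCB
    A ↦ AAC
    B ↦ BCB
    C ↦ CBB

A->AAC, B->BCB, C->CBB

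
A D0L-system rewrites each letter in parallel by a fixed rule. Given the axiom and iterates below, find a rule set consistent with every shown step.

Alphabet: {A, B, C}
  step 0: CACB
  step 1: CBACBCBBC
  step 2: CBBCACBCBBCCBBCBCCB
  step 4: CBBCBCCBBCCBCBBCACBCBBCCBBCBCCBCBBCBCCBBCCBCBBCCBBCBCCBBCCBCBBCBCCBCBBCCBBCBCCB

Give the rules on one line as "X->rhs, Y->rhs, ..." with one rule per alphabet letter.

  step 1 ⇒ step 2: CBACBCBBC ⇒ CB·BC·ACB·CB·BC·CB·BC·BC·CB
    A ↦ ACB
    B ↦ BC
    C ↦ CB

A->ACB, B->BC, C->CB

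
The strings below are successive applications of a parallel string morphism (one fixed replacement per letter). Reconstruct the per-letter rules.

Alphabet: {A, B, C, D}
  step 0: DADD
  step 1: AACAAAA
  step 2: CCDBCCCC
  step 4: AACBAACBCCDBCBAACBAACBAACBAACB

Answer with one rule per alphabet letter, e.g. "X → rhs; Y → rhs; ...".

  step 1 ⇒ step 2: AACAAAA ⇒ C·C·DB·C·C·C·C
    A ↦ C
    C ↦ DB
    B ↦ CB  (constrained at step 2)
  step 0 ⇒ step 1: DADD ⇒ AA·C·AA·AA
    D ↦ AA

A->C, B->CB, C->DB, D->AA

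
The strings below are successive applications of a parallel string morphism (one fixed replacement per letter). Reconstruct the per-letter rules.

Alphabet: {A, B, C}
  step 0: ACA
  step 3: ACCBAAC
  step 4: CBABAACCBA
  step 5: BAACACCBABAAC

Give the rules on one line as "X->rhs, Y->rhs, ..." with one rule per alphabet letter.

A->C, B->A, C->BA

  step 4 ⇒ step 5: CBABAACCBA ⇒ BA·A·C·A·C·C·BA·BA·A·C
    A ↦ C
    B ↦ A
    C ↦ BA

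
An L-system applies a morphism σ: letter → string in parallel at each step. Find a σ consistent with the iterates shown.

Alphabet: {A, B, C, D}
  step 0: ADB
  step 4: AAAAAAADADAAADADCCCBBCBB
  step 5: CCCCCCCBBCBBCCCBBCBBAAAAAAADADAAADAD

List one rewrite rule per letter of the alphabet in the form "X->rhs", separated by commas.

  step 4 ⇒ step 5: AAAAAAADADAAADADCCCBBCBB ⇒ C·C·C·C·C·C·C·BB·C·BB·C·C·C·BB·C·BB·AA·AA·AA·AD·AD·AA·AD·AD
    A ↦ C
    B ↦ AD
    C ↦ AA
    D ↦ BB

A->C, B->AD, C->AA, D->BB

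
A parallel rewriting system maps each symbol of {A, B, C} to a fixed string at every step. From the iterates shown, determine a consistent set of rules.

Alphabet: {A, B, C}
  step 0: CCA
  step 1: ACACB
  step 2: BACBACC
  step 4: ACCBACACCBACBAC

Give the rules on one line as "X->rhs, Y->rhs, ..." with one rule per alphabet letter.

A->B, B->C, C->AC

  step 1 ⇒ step 2: ACACB ⇒ B·AC·B·AC·C
    A ↦ B
    B ↦ C
    C ↦ AC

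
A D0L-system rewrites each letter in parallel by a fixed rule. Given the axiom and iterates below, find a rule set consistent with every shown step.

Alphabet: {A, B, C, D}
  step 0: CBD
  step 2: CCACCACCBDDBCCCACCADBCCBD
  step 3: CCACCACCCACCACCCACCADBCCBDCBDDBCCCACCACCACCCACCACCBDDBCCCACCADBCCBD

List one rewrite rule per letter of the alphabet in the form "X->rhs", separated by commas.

  step 2 ⇒ step 3: CCACCACCBDDBCCCACCADBCCBD ⇒ CCA·CCA·C·CCA·CCA·C·CCA·CCA·DBC·CBD·CBD·DBC·CCA·CCA·CCA·C·CCA·CCA·C·CBD·DBC·CCA·CCA·DBC·CBD
    A ↦ C
    B ↦ DBC
    C ↦ CCA
    D ↦ CBD

A->C, B->DBC, C->CCA, D->CBD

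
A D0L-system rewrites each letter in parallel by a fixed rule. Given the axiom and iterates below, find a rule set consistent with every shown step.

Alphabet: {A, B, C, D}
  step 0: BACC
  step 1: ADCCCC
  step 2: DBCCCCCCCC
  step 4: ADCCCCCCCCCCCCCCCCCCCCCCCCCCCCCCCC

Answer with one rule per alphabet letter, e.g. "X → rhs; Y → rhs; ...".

  step 1 ⇒ step 2: ADCCCC ⇒ D·B·CC·CC·CC·CC
    A ↦ D
    C ↦ CC
    D ↦ B
  step 0 ⇒ step 1: BACC ⇒ A·D·CC·CC
    B ↦ A

A->D, B->A, C->CC, D->B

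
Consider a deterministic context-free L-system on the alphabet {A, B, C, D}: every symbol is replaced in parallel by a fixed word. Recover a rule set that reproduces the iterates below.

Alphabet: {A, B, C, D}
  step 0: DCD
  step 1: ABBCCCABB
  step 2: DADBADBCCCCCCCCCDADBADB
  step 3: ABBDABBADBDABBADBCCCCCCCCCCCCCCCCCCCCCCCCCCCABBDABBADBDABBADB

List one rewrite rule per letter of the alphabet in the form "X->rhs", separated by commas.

A->D, B->ADB, C->CCC, D->ABB

  step 2 ⇒ step 3: DADBADBCCCCCCCCCDADBADB ⇒ ABB·D·ABB·ADB·D·ABB·ADB·CCC·CCC·CCC·CCC·CCC·CCC·CCC·CCC·CCC·ABB·D·ABB·ADB·D·ABB·ADB
    A ↦ D
    B ↦ ADB
    C ↦ CCC
    D ↦ ABB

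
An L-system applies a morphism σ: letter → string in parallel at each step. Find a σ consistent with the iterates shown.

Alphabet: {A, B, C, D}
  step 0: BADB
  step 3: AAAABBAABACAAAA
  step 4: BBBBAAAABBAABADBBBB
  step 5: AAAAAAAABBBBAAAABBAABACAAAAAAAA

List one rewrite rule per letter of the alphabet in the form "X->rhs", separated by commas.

A->B, B->AA, C->AD, D->AC

  step 4 ⇒ step 5: BBBBAAAABBAABADBBBB ⇒ AA·AA·AA·AA·B·B·B·B·AA·AA·B·B·AA·B·AC·AA·AA·AA·AA
    A ↦ B
    B ↦ AA
    D ↦ AC
  step 3 ⇒ step 4: AAAABBAABACAAAA ⇒ B·B·B·B·AA·AA·B·B·AA·B·AD·B·B·B·B
    C ↦ AD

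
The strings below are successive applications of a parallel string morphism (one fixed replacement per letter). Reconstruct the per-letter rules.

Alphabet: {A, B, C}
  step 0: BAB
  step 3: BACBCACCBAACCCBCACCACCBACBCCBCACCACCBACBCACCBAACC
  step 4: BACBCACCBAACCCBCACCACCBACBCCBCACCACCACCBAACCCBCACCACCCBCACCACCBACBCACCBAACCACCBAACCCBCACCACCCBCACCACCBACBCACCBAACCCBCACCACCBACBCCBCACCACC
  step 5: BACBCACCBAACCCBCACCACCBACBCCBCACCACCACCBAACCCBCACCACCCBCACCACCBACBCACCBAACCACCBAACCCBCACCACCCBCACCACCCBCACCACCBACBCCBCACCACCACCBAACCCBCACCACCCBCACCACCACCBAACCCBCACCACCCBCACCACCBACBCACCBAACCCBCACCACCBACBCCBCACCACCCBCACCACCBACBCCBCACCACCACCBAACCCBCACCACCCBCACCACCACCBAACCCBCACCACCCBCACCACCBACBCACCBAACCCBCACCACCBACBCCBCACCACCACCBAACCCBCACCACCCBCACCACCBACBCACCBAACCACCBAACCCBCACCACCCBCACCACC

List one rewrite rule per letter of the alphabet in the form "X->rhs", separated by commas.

  step 4 ⇒ step 5: BACBCACCBAACCCBCACCACCBACBCCBCACCACCACCBAACCCBCACCACCCBCACCACCBACBCACCBAACCACCBAACCCBCACCACCCBCACCACCBACBCACCBAACCCBCACCACCBACBCCBCACCACC ⇒ BA·CBC·ACC·BA·ACC·CBC·ACC·ACC·BA·CBC·CBC·ACC·ACC·ACC·BA·ACC·CBC·ACC·ACC·CBC·ACC·ACC·BA·CBC·ACC·BA·ACC·ACC·BA·ACC·CBC·ACC·ACC·CBC·ACC·ACC·CBC·ACC·ACC·BA·CBC·CBC·ACC·ACC·ACC·BA·ACC·CBC·ACC·ACC·CBC·ACC·ACC·ACC·BA·ACC·CBC·ACC·ACC·CBC·ACC·ACC·BA·CBC·ACC·BA·ACC·CBC·ACC·ACC·BA·CBC·CBC·ACC·ACC·CBC·ACC·ACC·BA·CBC·CBC·ACC·ACC·ACC·BA·ACC·CBC·ACC·ACC·CBC·ACC·ACC·ACC·BA·ACC·CBC·ACC·ACC·CBC·ACC·ACC·BA·CBC·ACC·BA·ACC·CBC·ACC·ACC·BA·CBC·CBC·ACC·ACC·ACC·BA·ACC·CBC·ACC·ACC·CBC·ACC·ACC·BA·CBC·ACC·BA·ACC·ACC·BA·ACC·CBC·ACC·ACC·CBC·ACC·ACC
    A ↦ CBC
    B ↦ BA
    C ↦ ACC

A->CBC, B->BA, C->ACC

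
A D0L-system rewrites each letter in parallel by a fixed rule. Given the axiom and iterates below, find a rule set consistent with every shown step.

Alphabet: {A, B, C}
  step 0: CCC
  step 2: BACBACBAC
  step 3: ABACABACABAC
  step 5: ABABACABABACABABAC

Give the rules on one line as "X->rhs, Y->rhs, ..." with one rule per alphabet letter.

  step 2 ⇒ step 3: BACBACBAC ⇒ A·B·AC·A·B·AC·A·B·AC
    A ↦ B
    B ↦ A
    C ↦ AC

A->B, B->A, C->AC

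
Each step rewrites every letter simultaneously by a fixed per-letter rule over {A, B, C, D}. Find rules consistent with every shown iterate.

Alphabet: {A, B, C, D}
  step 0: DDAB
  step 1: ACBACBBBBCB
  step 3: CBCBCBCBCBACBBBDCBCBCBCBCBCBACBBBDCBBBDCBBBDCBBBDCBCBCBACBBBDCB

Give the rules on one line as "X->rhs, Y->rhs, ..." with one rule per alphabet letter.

  step 0 ⇒ step 1: DDAB ⇒ ACB·ACB·BBB·CB
    A ↦ BBB
    B ↦ CB
    D ↦ ACB
    C ↦ BBD  (constrained at step 1)

A->BBB, B->CB, C->BBD, D->ACB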